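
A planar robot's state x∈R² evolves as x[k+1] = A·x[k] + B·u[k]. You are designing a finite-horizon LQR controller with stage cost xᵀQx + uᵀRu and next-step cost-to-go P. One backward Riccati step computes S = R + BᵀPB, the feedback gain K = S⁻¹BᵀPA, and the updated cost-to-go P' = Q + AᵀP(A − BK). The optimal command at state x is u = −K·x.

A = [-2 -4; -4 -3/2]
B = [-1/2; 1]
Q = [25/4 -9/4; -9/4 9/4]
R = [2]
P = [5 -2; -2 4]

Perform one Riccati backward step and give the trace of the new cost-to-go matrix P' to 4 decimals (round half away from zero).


BᵀP = [-4.5000 5.0000]
S = R + BᵀPB = [2] + [7.2500] = [9.2500]
BᵀPA = [-11.0000 10.5000]
K = S⁻¹·BᵀPA = [-1.1892 1.1351]
A−BK = [-2.5946 -3.4324; -2.8108 -2.6351]
AᵀP(A−BK) = [38.9189 38.4865; 38.4865 53.0811]
P' = Q + AᵀP(A−BK) = [45.1689 36.2365; 36.2365 55.3311]
tr(P') = 100.5000

100.5000


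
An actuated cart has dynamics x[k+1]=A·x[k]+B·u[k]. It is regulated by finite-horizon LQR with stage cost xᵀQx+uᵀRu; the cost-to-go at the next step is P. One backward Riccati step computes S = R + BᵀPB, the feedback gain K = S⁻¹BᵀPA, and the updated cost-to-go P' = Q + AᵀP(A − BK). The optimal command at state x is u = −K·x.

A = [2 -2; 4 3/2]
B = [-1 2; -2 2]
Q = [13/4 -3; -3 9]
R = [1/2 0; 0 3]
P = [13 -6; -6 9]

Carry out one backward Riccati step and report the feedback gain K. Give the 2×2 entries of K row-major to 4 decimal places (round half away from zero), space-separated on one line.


-1.8977 -2.8109 0.0618 -2.1415

BᵀP = [-1.0000 -12.0000; 14.0000 6.0000]
S = R + BᵀPB = [1/2 0; 0 3] + [25.0000 -26.0000; -26.0000 40.0000] = [25.5000 -26.0000; -26.0000 43.0000]
BᵀPA = [-50.0000 -16.0000; 52.0000 -19.0000]
K = S⁻¹·BᵀPA = [-1.8977 -2.8109; 0.0618 -2.1415]
A−BK = [-0.0214 -0.5279; 0.0809 0.1611]
AᵀP(A−BK) = [1.8977 2.8109; 2.8109 22.5865]
P' = Q + AᵀP(A−BK) = [5.1477 -0.1891; -0.1891 31.5865]
tr(P') = 36.7342


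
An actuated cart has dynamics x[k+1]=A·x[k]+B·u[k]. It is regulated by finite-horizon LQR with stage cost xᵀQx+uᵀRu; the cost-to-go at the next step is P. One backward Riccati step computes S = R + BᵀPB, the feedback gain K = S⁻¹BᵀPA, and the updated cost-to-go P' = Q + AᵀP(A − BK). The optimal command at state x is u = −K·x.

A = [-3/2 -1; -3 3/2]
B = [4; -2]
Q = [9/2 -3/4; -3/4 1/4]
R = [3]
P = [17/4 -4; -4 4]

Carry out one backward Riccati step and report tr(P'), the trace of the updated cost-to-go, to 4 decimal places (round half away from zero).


7.0377

BᵀP = [25.0000 -24.0000]
S = R + BᵀPB = [3] + [148.0000] = [151.0000]
BᵀPA = [34.5000 -61.0000]
K = S⁻¹·BᵀPA = [0.2285 -0.4040]
A−BK = [-2.4139 0.6159; -2.5430 0.6921]
AᵀP(A−BK) = [1.6800 -0.6879; -0.6879 0.6076]
P' = Q + AᵀP(A−BK) = [6.1800 -1.4379; -1.4379 0.8576]
tr(P') = 7.0377


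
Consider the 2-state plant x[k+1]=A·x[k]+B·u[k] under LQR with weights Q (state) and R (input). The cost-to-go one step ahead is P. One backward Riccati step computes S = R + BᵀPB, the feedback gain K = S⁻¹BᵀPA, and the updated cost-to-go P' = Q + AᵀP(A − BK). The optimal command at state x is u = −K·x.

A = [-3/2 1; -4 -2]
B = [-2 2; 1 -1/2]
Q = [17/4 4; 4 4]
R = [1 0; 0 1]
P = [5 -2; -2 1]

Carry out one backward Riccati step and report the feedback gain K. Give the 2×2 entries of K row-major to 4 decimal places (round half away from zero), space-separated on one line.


BᵀP = [-12.0000 5.0000; 11.0000 -4.5000]
S = R + BᵀPB = [1 0; 0 1] + [29.0000 -26.5000; -26.5000 24.2500] = [30.0000 -26.5000; -26.5000 25.2500]
BᵀPA = [-2.0000 -22.0000; 1.5000 20.0000]
K = S⁻¹·BᵀPA = [-0.1946 -0.4615; -0.1448 0.3077]
A−BK = [-1.5995 -0.5385; -3.8778 -1.3846]
AᵀP(A−BK) = [3.0781 1.1154; 1.1154 0.6923]
P' = Q + AᵀP(A−BK) = [7.3281 5.1154; 5.1154 4.6923]
tr(P') = 12.0204

-0.1946 -0.4615 -0.1448 0.3077


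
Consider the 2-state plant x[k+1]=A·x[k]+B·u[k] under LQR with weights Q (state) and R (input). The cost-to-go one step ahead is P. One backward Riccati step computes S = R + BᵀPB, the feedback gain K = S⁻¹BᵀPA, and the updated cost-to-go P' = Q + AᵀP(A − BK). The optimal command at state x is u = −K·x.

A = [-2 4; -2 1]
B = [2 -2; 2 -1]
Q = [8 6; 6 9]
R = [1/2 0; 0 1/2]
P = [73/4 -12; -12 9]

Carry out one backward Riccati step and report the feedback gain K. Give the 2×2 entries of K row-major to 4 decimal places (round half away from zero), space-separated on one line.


BᵀP = [12.5000 -6.0000; -24.5000 15.0000]
S = R + BᵀPB = [1/2 0; 0 1/2] + [13.0000 -19.0000; -19.0000 34.0000] = [13.5000 -19.0000; -19.0000 34.5000]
BᵀPA = [-13.0000 44.0000; 19.0000 -83.0000]
K = S⁻¹·BᵀPA = [-0.8353 -0.5632; 0.0907 -2.7160]
A−BK = [-0.1480 -0.3055; -0.2387 -0.5895]
AᵀP(A−BK) = [0.4177 0.2816; 0.2816 4.3556]
P' = Q + AᵀP(A−BK) = [8.4177 6.2816; 6.2816 13.3556]
tr(P') = 21.7733

-0.8353 -0.5632 0.0907 -2.7160


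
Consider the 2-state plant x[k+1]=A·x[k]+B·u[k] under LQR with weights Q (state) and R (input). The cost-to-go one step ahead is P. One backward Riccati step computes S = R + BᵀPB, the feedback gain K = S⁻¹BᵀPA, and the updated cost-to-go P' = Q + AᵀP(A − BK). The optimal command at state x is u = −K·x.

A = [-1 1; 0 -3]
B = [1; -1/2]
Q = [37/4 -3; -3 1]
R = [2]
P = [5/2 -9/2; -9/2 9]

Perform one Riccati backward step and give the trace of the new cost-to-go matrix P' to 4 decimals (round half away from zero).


BᵀP = [4.7500 -9.0000]
S = R + BᵀPB = [2] + [9.2500] = [11.2500]
BᵀPA = [-4.7500 31.7500]
K = S⁻¹·BᵀPA = [-0.4222 2.8222]
A−BK = [-0.5778 -1.8222; -0.2111 -1.5889]
AᵀP(A−BK) = [0.4944 -2.5944; -2.5944 20.8944]
P' = Q + AᵀP(A−BK) = [9.7444 -5.5944; -5.5944 21.8944]
tr(P') = 31.6389

31.6389


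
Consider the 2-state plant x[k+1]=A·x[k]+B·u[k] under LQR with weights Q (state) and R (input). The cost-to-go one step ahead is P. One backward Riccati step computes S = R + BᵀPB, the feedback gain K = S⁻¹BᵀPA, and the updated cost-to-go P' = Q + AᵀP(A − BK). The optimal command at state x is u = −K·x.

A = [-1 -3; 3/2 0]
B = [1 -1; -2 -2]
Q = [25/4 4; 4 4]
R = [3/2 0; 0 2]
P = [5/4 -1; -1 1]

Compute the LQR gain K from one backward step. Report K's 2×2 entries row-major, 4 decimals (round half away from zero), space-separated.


-0.6941 -0.9315 -0.1050 0.0959

BᵀP = [3.2500 -3.0000; 0.7500 -1.0000]
S = R + BᵀPB = [3/2 0; 0 2] + [9.2500 2.7500; 2.7500 1.2500] = [10.7500 2.7500; 2.7500 3.2500]
BᵀPA = [-7.7500 -9.7500; -2.2500 -2.2500]
K = S⁻¹·BᵀPA = [-0.6941 -0.9315; -0.1050 0.0959]
A−BK = [-0.4110 -1.9726; -0.0982 -1.6712]
AᵀP(A−BK) = [0.8847 1.2466; 1.2466 2.3836]
P' = Q + AᵀP(A−BK) = [7.1347 5.2466; 5.2466 6.3836]
tr(P') = 13.5183


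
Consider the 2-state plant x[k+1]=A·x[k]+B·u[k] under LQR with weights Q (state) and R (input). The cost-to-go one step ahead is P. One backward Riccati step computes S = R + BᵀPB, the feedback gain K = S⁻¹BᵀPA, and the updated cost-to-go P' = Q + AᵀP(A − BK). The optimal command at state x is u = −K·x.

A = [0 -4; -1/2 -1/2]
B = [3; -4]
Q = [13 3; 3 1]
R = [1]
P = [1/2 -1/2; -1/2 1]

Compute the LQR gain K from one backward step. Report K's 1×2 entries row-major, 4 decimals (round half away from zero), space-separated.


BᵀP = [3.5000 -5.5000]
S = R + BᵀPB = [1] + [32.5000] = [33.5000]
BᵀPA = [2.7500 -11.2500]
K = S⁻¹·BᵀPA = [0.0821 -0.3358]
A−BK = [-0.2463 -2.9925; -0.1716 -1.8433]
AᵀP(A−BK) = [0.0243 0.1735; 0.1735 2.4720]
P' = Q + AᵀP(A−BK) = [13.0243 3.1735; 3.1735 3.4720]
tr(P') = 16.4963

0.0821 -0.3358


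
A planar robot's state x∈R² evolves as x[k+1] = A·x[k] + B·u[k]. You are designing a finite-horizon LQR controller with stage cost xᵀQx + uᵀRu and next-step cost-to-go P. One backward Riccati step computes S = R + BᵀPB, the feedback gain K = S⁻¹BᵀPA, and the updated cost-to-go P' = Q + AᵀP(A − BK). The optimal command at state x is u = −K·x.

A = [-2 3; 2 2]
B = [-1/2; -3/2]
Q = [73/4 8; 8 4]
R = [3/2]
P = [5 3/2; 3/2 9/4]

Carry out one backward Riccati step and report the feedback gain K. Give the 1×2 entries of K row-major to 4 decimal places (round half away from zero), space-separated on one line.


BᵀP = [-4.7500 -4.1250]
S = R + BᵀPB = [3/2] + [8.5625] = [10.0625]
BᵀPA = [1.2500 -22.5000]
K = S⁻¹·BᵀPA = [0.1242 -2.2360]
A−BK = [-1.9379 1.8820; 2.1863 -1.3540]
AᵀP(A−BK) = [16.8447 -15.2050; -15.2050 21.6894]
P' = Q + AᵀP(A−BK) = [35.0947 -7.2050; -7.2050 25.6894]
tr(P') = 60.7842

0.1242 -2.2360


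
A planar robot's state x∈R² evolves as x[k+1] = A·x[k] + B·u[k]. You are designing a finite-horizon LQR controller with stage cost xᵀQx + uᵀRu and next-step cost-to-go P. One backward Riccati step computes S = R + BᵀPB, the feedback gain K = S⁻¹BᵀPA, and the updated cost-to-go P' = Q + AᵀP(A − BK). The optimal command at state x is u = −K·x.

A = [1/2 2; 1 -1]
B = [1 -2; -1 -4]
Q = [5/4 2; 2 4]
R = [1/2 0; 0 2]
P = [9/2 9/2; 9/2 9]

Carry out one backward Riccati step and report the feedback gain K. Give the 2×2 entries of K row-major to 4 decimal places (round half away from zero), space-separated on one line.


BᵀP = [0.0000 -4.5000; -27.0000 -45.0000]
S = R + BᵀPB = [1/2 0; 0 2] + [4.5000 18.0000; 18.0000 234.0000] = [5.0000 18.0000; 18.0000 236.0000]
BᵀPA = [-4.5000 4.5000; -58.5000 -9.0000]
K = S⁻¹·BᵀPA = [-0.0105 1.4299; -0.2471 -0.1472]
A−BK = [0.0164 0.2757; 0.0012 -0.1589]
AᵀP(A−BK) = [0.1235 0.0736; 0.0736 1.2407]
P' = Q + AᵀP(A−BK) = [1.3735 2.0736; 2.0736 5.2407]
tr(P') = 6.6142

-0.0105 1.4299 -0.2471 -0.1472


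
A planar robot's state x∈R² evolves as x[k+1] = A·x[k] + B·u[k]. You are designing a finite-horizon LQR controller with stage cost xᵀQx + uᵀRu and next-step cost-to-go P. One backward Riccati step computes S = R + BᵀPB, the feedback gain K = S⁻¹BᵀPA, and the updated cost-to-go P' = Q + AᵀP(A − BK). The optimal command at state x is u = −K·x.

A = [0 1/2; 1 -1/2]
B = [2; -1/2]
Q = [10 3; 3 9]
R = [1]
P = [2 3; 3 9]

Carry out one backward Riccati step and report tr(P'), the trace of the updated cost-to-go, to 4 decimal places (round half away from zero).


BᵀP = [2.5000 1.5000]
S = R + BᵀPB = [1] + [4.2500] = [5.2500]
BᵀPA = [1.5000 0.5000]
K = S⁻¹·BᵀPA = [0.2857 0.0952]
A−BK = [-0.5714 0.3095; 1.1429 -0.4524]
AᵀP(A−BK) = [8.5714 -3.1429; -3.1429 1.2024]
P' = Q + AᵀP(A−BK) = [18.5714 -0.1429; -0.1429 10.2024]
tr(P') = 28.7738

28.7738


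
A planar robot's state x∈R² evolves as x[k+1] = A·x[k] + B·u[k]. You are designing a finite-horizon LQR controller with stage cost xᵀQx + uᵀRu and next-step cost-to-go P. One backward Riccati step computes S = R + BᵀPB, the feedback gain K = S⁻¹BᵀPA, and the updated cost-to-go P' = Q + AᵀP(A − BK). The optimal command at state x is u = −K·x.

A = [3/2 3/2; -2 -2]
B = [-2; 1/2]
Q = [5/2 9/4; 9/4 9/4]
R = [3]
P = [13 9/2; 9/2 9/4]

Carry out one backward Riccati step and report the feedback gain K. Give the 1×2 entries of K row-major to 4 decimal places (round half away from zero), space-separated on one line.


-0.4268 -0.4268

BᵀP = [-23.7500 -7.8750]
S = R + BᵀPB = [3] + [43.5625] = [46.5625]
BᵀPA = [-19.8750 -19.8750]
K = S⁻¹·BᵀPA = [-0.4268 -0.4268]
A−BK = [0.6463 0.6463; -1.7866 -1.7866]
AᵀP(A−BK) = [2.7664 2.7664; 2.7664 2.7664]
P' = Q + AᵀP(A−BK) = [5.2664 5.0164; 5.0164 5.0164]
tr(P') = 10.2829


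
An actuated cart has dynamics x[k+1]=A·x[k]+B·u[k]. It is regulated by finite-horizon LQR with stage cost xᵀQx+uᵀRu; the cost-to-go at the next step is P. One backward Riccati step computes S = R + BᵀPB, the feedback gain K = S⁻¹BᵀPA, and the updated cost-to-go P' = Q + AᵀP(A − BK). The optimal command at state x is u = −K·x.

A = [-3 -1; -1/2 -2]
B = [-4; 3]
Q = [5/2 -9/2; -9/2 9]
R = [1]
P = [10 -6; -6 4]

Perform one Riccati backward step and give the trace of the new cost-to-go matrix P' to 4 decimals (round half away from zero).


BᵀP = [-58.0000 36.0000]
S = R + BᵀPB = [1] + [340.0000] = [341.0000]
BᵀPA = [156.0000 -14.0000]
K = S⁻¹·BᵀPA = [0.4575 -0.0411]
A−BK = [-1.1701 -1.1642; -1.8724 -1.8768]
AᵀP(A−BK) = [1.6334 1.4047; 1.4047 1.4252]
P' = Q + AᵀP(A−BK) = [4.1334 -3.0953; -3.0953 10.4252]
tr(P') = 14.5587

14.5587


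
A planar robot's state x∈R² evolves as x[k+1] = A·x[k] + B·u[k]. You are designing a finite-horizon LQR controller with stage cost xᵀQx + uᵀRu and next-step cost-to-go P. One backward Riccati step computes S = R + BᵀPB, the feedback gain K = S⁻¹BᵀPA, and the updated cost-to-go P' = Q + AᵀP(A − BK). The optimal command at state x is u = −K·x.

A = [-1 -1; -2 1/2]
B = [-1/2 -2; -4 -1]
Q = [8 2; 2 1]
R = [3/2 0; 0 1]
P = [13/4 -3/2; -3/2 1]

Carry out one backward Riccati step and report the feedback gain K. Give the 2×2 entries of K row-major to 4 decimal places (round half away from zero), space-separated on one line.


0.3057 -0.2607 0.2979 0.5074

BᵀP = [4.3750 -3.2500; -5.0000 2.0000]
S = R + BᵀPB = [3/2 0; 0 1] + [10.8125 -5.5000; -5.5000 8.0000] = [12.3125 -5.5000; -5.5000 9.0000]
BᵀPA = [2.1250 -6.0000; 1.0000 6.0000]
K = S⁻¹·BᵀPA = [0.3057 -0.2607; 0.2979 0.5074]
A−BK = [-0.2514 -0.1156; -0.4794 -0.0353]
AᵀP(A−BK) = [0.3026 0.0465; 0.0465 0.3918]
P' = Q + AᵀP(A−BK) = [8.3026 2.0465; 2.0465 1.3918]
tr(P') = 9.6943


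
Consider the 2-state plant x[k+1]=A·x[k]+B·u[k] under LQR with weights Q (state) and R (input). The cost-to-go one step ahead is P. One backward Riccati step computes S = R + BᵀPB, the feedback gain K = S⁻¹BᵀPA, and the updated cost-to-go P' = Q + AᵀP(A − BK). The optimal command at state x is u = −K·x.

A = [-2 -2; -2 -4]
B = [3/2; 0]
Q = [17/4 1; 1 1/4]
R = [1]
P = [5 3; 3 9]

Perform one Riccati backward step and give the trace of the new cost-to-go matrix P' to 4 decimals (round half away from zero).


160.5816

BᵀP = [7.5000 4.5000]
S = R + BᵀPB = [1] + [11.2500] = [12.2500]
BᵀPA = [-24.0000 -33.0000]
K = S⁻¹·BᵀPA = [-1.9592 -2.6939]
A−BK = [0.9388 2.0408; -2.0000 -4.0000]
AᵀP(A−BK) = [32.9796 63.3469; 63.3469 123.1020]
P' = Q + AᵀP(A−BK) = [37.2296 64.3469; 64.3469 123.3520]
tr(P') = 160.5816


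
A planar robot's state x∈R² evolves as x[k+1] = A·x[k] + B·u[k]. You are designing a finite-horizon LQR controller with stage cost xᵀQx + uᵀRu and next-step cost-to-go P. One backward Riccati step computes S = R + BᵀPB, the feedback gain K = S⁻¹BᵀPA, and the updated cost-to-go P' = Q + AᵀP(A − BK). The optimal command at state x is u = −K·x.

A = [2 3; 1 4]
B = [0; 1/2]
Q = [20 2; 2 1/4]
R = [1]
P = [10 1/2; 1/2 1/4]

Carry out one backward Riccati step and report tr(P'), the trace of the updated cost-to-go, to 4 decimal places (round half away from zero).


166.6618

BᵀP = [0.2500 0.1250]
S = R + BᵀPB = [1] + [0.0625] = [1.0625]
BᵀPA = [0.6250 1.2500]
K = S⁻¹·BᵀPA = [0.5882 1.1765]
A−BK = [2.0000 3.0000; 0.7059 3.4118]
AᵀP(A−BK) = [41.8824 65.7647; 65.7647 104.5294]
P' = Q + AᵀP(A−BK) = [61.8824 67.7647; 67.7647 104.7794]
tr(P') = 166.6618


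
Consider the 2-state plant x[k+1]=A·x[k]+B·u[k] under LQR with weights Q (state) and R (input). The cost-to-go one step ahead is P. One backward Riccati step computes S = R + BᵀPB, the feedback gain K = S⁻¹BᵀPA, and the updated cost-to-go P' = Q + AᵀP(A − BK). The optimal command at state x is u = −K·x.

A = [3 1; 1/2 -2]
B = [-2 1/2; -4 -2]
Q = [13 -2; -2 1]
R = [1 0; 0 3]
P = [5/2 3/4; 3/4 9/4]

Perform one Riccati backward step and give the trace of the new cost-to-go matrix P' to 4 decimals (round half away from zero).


BᵀP = [-8.0000 -10.5000; -0.2500 -4.1250]
S = R + BᵀPB = [1 0; 0 3] + [58.0000 17.0000; 17.0000 8.1250] = [59.0000 17.0000; 17.0000 11.1250]
BᵀPA = [-29.2500 13.0000; -2.8125 8.0000]
K = S⁻¹·BᵀPA = [-0.7556 0.0235; 0.9018 0.6832]
A−BK = [1.0379 0.7053; -0.7188 -0.5396]
AᵀP(A−BK) = [5.7472 3.7333; 3.7333 2.7290]
P' = Q + AᵀP(A−BK) = [18.7472 1.7333; 1.7333 3.7290]
tr(P') = 22.4762

22.4762


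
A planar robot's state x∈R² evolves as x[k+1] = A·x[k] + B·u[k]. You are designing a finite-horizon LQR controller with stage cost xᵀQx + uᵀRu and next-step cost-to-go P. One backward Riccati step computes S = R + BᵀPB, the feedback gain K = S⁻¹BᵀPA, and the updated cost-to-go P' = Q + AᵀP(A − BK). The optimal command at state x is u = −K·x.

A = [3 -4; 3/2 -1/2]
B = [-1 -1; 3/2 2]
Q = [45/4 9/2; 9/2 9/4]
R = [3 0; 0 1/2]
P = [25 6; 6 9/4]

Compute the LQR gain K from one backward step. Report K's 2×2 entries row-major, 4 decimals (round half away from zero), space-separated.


BᵀP = [-16.0000 -2.6250; -13.0000 -1.5000]
S = R + BᵀPB = [3 0; 0 1/2] + [12.0625 10.7500; 10.7500 10.0000] = [15.0625 10.7500; 10.7500 10.5000]
BᵀPA = [-51.9375 65.3125; -41.2500 52.7500]
K = S⁻¹·BᵀPA = [-2.3925 2.7872; -1.4791 2.1702]
A−BK = [-0.8716 0.9574; 8.0470 -9.0213]
AᵀP(A−BK) = [98.7887 -112.4043; -112.4043 128.0426]
P' = Q + AᵀP(A−BK) = [110.0387 -107.9043; -107.9043 130.2926]
tr(P') = 240.3313

-2.3925 2.7872 -1.4791 2.1702


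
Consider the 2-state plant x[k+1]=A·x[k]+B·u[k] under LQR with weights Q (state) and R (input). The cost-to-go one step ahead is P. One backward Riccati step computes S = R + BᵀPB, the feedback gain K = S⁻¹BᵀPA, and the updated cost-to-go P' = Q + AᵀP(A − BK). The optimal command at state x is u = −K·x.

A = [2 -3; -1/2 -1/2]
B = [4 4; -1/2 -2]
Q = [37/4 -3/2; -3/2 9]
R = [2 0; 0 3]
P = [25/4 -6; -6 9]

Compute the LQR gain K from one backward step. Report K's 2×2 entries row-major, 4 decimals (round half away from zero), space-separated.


BᵀP = [28.0000 -28.5000; 37.0000 -42.0000]
S = R + BᵀPB = [2 0; 0 3] + [126.2500 169.0000; 169.0000 232.0000] = [128.2500 169.0000; 169.0000 235.0000]
BᵀPA = [70.2500 -69.7500; 95.0000 -90.0000]
K = S⁻¹·BᵀPA = [0.2876 -0.7487; 0.1974 0.1554]
A−BK = [0.0599 -0.6270; 0.0387 -0.5635]
AᵀP(A−BK) = [0.2904 -0.4214; -0.4214 2.2685]
P' = Q + AᵀP(A−BK) = [9.5404 -1.9214; -1.9214 11.2685]
tr(P') = 20.8090

0.2876 -0.7487 0.1974 0.1554


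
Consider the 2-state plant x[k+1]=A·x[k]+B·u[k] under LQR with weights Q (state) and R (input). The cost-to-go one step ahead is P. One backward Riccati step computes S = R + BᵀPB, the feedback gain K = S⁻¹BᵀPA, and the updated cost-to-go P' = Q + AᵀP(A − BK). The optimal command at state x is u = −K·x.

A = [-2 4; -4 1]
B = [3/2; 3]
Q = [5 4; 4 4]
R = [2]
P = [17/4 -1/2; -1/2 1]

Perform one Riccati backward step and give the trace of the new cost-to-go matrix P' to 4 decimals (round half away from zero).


BᵀP = [4.8750 2.2500]
S = R + BᵀPB = [2] + [14.0625] = [16.0625]
BᵀPA = [-18.7500 21.7500]
K = S⁻¹·BᵀPA = [-1.1673 1.3541]
A−BK = [-0.2490 1.9689; -0.4981 -3.0623]
AᵀP(A−BK) = [3.1128 -3.6109; -3.6109 35.5486]
P' = Q + AᵀP(A−BK) = [8.1128 0.3891; 0.3891 39.5486]
tr(P') = 47.6615

47.6615


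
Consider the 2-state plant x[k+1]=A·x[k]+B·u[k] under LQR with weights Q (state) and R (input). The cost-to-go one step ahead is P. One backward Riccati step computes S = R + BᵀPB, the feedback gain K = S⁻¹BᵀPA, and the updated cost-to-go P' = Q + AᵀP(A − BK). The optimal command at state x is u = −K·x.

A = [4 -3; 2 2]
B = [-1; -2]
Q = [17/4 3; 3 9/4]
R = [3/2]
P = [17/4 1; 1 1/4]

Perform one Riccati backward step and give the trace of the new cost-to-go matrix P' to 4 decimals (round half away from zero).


BᵀP = [-6.2500 -1.5000]
S = R + BᵀPB = [3/2] + [9.2500] = [10.7500]
BᵀPA = [-28.0000 15.7500]
K = S⁻¹·BᵀPA = [-2.6047 1.4651]
A−BK = [1.3953 -1.5349; -3.2093 4.9302]
AᵀP(A−BK) = [12.0698 -6.9767; -6.9767 4.1744]
P' = Q + AᵀP(A−BK) = [16.3198 -3.9767; -3.9767 6.4244]
tr(P') = 22.7442

22.7442


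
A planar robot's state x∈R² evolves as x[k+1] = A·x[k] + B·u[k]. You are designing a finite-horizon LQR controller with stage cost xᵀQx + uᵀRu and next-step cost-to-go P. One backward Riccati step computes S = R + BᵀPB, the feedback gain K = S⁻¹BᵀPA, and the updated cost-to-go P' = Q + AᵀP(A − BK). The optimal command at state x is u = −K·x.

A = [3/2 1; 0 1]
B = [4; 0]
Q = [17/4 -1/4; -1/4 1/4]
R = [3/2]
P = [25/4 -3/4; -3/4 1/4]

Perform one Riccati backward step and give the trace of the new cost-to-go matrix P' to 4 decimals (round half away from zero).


4.9393

BᵀP = [25.0000 -3.0000]
S = R + BᵀPB = [3/2] + [100.0000] = [101.5000]
BᵀPA = [37.5000 22.0000]
K = S⁻¹·BᵀPA = [0.3695 0.2167]
A−BK = [0.0222 0.1330; 0.0000 1.0000]
AᵀP(A−BK) = [0.2078 0.1219; 0.1219 0.2315]
P' = Q + AᵀP(A−BK) = [4.4578 -0.1281; -0.1281 0.4815]
tr(P') = 4.9393


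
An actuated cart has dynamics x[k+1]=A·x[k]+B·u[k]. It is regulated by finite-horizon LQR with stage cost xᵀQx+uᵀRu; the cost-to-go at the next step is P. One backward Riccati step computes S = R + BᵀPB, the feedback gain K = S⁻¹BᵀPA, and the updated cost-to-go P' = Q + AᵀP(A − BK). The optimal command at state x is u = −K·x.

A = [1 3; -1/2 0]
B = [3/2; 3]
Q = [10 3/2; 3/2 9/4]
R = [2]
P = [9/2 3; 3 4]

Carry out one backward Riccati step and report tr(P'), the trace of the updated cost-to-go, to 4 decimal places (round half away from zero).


BᵀP = [15.7500 16.5000]
S = R + BᵀPB = [2] + [73.1250] = [75.1250]
BᵀPA = [7.5000 47.2500]
K = S⁻¹·BᵀPA = [0.0998 0.6290]
A−BK = [0.8502 2.0566; -0.7995 -1.8869]
AᵀP(A−BK) = [1.7512 4.2829; 4.2829 10.7820]
P' = Q + AᵀP(A−BK) = [11.7512 5.7829; 5.7829 13.0320]
tr(P') = 24.7833

24.7833


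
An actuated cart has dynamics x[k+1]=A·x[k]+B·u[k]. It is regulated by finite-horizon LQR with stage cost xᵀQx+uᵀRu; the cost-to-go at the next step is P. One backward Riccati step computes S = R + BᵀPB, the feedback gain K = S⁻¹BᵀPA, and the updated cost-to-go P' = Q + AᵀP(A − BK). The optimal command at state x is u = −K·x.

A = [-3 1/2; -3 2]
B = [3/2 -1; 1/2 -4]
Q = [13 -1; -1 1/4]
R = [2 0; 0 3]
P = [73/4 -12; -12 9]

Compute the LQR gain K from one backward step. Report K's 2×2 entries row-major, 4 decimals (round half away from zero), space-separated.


BᵀP = [21.3750 -13.5000; 29.7500 -24.0000]
S = R + BᵀPB = [2 0; 0 3] + [25.3125 32.6250; 32.6250 66.2500] = [27.3125 32.6250; 32.6250 69.2500]
BᵀPA = [-23.6250 -16.3125; -17.2500 -33.1250]
K = S⁻¹·BᵀPA = [-1.2978 -0.0592; 0.3623 -0.4505]
A−BK = [-0.6911 0.1383; -0.9019 0.2277]
AᵀP(A−BK) = [4.8401 -0.5435; -0.5435 0.6757]
P' = Q + AᵀP(A−BK) = [17.8401 -1.5435; -1.5435 0.9257]
tr(P') = 18.7658

-1.2978 -0.0592 0.3623 -0.4505


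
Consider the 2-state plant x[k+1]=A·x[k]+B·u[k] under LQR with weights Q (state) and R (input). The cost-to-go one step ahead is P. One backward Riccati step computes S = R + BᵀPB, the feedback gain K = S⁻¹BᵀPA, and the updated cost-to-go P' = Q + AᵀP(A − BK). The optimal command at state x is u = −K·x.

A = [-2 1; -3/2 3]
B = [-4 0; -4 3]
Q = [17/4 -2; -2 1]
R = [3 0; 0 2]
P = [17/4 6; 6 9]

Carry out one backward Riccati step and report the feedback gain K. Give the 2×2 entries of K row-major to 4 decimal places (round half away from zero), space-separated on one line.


0.3664 -0.3787 -0.1271 0.3715

BᵀP = [-41.0000 -60.0000; 18.0000 27.0000]
S = R + BᵀPB = [3 0; 0 2] + [404.0000 -180.0000; -180.0000 81.0000] = [407.0000 -180.0000; -180.0000 83.0000]
BᵀPA = [172.0000 -221.0000; -76.5000 99.0000]
K = S⁻¹·BᵀPA = [0.3664 -0.3787; -0.1271 0.3715]
A−BK = [-0.5344 -0.5148; 0.3469 0.3707]
AᵀP(A−BK) = [0.5072 -0.4442; -0.4442 0.7793]
P' = Q + AᵀP(A−BK) = [4.7572 -2.4442; -2.4442 1.7793]
tr(P') = 6.5366


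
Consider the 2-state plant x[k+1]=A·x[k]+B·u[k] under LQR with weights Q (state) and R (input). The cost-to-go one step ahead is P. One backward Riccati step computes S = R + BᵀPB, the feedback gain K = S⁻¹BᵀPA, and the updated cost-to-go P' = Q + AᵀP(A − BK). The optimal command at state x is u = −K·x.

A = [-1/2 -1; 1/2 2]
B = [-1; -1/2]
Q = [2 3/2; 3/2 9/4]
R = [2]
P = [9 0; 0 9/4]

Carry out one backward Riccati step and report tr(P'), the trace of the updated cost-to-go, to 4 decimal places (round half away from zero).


BᵀP = [-9.0000 -1.1250]
S = R + BᵀPB = [2] + [9.5625] = [11.5625]
BᵀPA = [3.9375 6.7500]
K = S⁻¹·BᵀPA = [0.3405 0.5838]
A−BK = [-0.1595 -0.4162; 0.6703 2.2919]
AᵀP(A−BK) = [1.4716 4.4514; 4.4514 14.0595]
P' = Q + AᵀP(A−BK) = [3.4716 5.9514; 5.9514 16.3095]
tr(P') = 19.7811

19.7811


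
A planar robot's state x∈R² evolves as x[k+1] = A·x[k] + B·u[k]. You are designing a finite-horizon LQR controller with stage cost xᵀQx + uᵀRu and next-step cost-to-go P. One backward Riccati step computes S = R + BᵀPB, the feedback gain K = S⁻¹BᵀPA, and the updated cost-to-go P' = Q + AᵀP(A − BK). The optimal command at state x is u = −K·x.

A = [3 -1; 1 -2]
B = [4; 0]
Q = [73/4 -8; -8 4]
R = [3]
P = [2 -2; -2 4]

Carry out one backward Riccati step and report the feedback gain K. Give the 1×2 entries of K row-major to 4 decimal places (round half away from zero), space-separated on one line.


0.4571 0.2286

BᵀP = [8.0000 -8.0000]
S = R + BᵀPB = [3] + [32.0000] = [35.0000]
BᵀPA = [16.0000 8.0000]
K = S⁻¹·BᵀPA = [0.4571 0.2286]
A−BK = [1.1714 -1.9143; 1.0000 -2.0000]
AᵀP(A−BK) = [2.6857 -3.6571; -3.6571 8.1714]
P' = Q + AᵀP(A−BK) = [20.9357 -11.6571; -11.6571 12.1714]
tr(P') = 33.1071


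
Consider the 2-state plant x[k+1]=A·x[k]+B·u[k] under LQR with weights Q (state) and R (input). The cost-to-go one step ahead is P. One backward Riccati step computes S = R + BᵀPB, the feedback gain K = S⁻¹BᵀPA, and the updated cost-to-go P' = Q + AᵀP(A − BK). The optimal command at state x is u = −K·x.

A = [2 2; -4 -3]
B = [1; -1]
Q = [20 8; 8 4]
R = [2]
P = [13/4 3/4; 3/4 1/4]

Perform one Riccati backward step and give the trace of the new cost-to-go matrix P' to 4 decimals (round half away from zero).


BᵀP = [2.5000 0.5000]
S = R + BᵀPB = [2] + [2.0000] = [4.0000]
BᵀPA = [3.0000 3.5000]
K = S⁻¹·BᵀPA = [0.7500 0.8750]
A−BK = [1.2500 1.1250; -3.2500 -2.1250]
AᵀP(A−BK) = [2.7500 2.8750; 2.8750 3.1875]
P' = Q + AᵀP(A−BK) = [22.7500 10.8750; 10.8750 7.1875]
tr(P') = 29.9375

29.9375


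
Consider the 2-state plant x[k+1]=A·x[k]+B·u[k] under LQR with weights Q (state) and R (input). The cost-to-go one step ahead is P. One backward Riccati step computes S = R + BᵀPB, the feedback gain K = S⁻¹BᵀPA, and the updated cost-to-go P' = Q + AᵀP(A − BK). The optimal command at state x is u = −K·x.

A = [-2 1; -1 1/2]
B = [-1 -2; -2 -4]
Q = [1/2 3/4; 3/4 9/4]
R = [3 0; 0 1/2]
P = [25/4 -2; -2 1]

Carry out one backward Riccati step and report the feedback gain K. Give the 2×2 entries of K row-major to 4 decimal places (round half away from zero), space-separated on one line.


BᵀP = [-2.2500 0.0000; -4.5000 0.0000]
S = R + BᵀPB = [3 0; 0 1/2] + [2.2500 4.5000; 4.5000 9.0000] = [5.2500 4.5000; 4.5000 9.5000]
BᵀPA = [4.5000 -2.2500; 9.0000 -4.5000]
K = S⁻¹·BᵀPA = [0.0759 -0.0380; 0.9114 -0.4557]
A−BK = [-0.1013 0.0506; 2.7975 -1.3987]
AᵀP(A−BK) = [9.4557 -4.7278; -4.7278 2.3639]
P' = Q + AᵀP(A−BK) = [9.9557 -3.9778; -3.9778 4.6139]
tr(P') = 14.5696

0.0759 -0.0380 0.9114 -0.4557


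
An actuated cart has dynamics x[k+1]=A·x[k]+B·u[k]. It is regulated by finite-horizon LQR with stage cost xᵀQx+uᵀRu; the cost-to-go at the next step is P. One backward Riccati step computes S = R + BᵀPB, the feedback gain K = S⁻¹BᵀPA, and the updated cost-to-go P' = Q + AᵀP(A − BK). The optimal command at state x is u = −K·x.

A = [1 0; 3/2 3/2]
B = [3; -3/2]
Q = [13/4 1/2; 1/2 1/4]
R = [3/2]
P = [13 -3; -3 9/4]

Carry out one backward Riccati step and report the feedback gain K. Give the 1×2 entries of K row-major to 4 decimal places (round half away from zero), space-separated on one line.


BᵀP = [43.5000 -12.3750]
S = R + BᵀPB = [3/2] + [149.0625] = [150.5625]
BᵀPA = [24.9375 -18.5625]
K = S⁻¹·BᵀPA = [0.1656 -0.1233]
A−BK = [0.5031 0.3699; 1.7484 1.3151]
AᵀP(A−BK) = [4.9321 3.6370; 3.6370 2.7740]
P' = Q + AᵀP(A−BK) = [8.1821 4.1370; 4.1370 3.0240]
tr(P') = 11.2061

0.1656 -0.1233


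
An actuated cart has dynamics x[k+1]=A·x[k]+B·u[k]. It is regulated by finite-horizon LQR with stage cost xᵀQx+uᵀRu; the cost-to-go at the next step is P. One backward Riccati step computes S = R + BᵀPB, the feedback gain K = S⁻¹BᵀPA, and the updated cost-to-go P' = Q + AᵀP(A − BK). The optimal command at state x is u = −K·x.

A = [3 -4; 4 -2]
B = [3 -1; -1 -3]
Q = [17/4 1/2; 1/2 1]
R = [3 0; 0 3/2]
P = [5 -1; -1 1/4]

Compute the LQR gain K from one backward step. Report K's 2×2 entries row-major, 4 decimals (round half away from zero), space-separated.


0.5902 -1.0102 -0.4767 0.4313

BᵀP = [16.0000 -3.2500; -2.0000 0.2500]
S = R + BᵀPB = [3 0; 0 3/2] + [51.2500 -6.2500; -6.2500 1.2500] = [54.2500 -6.2500; -6.2500 2.7500]
BᵀPA = [35.0000 -57.5000; -5.0000 7.5000]
K = S⁻¹·BᵀPA = [0.5902 -1.0102; -0.4767 0.4313]
A−BK = [0.7526 -0.5380; 3.1600 -1.7162]
AᵀP(A−BK) = [1.9580 -2.4858; -2.4858 3.6776]
P' = Q + AᵀP(A−BK) = [6.2080 -1.9858; -1.9858 4.6776]
tr(P') = 10.8856


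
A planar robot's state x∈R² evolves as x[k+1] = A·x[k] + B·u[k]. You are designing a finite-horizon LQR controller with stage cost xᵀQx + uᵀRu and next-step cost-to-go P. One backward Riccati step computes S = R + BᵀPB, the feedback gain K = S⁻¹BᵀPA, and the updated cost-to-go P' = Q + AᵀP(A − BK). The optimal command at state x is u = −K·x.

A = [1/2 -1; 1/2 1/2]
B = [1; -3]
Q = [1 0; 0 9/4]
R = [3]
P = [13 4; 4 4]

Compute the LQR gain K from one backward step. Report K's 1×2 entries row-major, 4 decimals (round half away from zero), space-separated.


-0.1250 -0.1786

BᵀP = [1.0000 -8.0000]
S = R + BᵀPB = [3] + [25.0000] = [28.0000]
BᵀPA = [-3.5000 -5.0000]
K = S⁻¹·BᵀPA = [-0.1250 -0.1786]
A−BK = [0.6250 -0.8214; 0.1250 -0.0357]
AᵀP(A−BK) = [5.8125 -7.1250; -7.1250 9.1071]
P' = Q + AᵀP(A−BK) = [6.8125 -7.1250; -7.1250 11.3571]
tr(P') = 18.1696


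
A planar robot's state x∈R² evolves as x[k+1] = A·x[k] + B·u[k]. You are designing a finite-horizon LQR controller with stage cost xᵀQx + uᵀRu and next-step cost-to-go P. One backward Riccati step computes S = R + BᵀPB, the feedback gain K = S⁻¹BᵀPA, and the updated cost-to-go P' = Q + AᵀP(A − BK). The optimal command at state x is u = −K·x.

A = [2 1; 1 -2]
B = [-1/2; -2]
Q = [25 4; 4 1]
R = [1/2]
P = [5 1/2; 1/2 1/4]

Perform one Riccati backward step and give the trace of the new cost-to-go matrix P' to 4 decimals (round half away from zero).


35.1667

BᵀP = [-3.5000 -0.7500]
S = R + BᵀPB = [1/2] + [3.2500] = [3.7500]
BᵀPA = [-7.7500 -2.0000]
K = S⁻¹·BᵀPA = [-2.0667 -0.5333]
A−BK = [0.9667 0.7333; -3.1333 -3.0667]
AᵀP(A−BK) = [6.2333 3.8667; 3.8667 2.9333]
P' = Q + AᵀP(A−BK) = [31.2333 7.8667; 7.8667 3.9333]
tr(P') = 35.1667


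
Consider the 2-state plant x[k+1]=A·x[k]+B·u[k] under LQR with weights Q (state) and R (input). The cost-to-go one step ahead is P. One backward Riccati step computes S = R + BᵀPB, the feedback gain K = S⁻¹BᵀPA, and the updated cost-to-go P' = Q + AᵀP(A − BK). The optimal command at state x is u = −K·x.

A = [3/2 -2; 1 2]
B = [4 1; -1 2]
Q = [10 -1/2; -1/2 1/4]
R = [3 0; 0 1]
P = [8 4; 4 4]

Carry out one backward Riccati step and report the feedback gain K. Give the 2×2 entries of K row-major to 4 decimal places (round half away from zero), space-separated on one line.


0.2251 -0.5899 0.5925 0.5530

BᵀP = [28.0000 12.0000; 16.0000 12.0000]
S = R + BᵀPB = [3 0; 0 1] + [100.0000 52.0000; 52.0000 40.0000] = [103.0000 52.0000; 52.0000 41.0000]
BᵀPA = [54.0000 -32.0000; 36.0000 -8.0000]
K = S⁻¹·BᵀPA = [0.2251 -0.5899; 0.5925 0.5530]
A−BK = [0.0069 -0.1935; 0.0402 0.3041]
AᵀP(A−BK) = [0.5122 -0.0553; -0.0553 1.5484]
P' = Q + AᵀP(A−BK) = [10.5122 -0.5553; -0.5553 1.7984]
tr(P') = 12.3106


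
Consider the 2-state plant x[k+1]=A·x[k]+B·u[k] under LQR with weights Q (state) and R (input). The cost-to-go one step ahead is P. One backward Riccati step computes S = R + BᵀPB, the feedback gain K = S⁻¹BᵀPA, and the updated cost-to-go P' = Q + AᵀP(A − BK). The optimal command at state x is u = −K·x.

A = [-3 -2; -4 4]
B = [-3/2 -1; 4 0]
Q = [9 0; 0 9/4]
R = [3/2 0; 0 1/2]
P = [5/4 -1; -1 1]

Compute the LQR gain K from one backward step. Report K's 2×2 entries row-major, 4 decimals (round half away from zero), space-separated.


BᵀP = [-5.8750 5.5000; -1.2500 1.0000]
S = R + BᵀPB = [3/2 0; 0 1/2] + [30.8125 5.8750; 5.8750 1.2500] = [32.3125 5.8750; 5.8750 1.7500]
BᵀPA = [-4.3750 33.7500; -0.2500 6.5000]
K = S⁻¹·BᵀPA = [-0.2809 0.9475; 0.8000 0.5333]
A−BK = [-2.6213 -0.0454; -2.8766 0.2099]
AᵀP(A−BK) = [2.2213 -0.2213; -0.2213 1.5546]
P' = Q + AᵀP(A−BK) = [11.2213 -0.2213; -0.2213 3.8046]
tr(P') = 15.0259

-0.2809 0.9475 0.8000 0.5333


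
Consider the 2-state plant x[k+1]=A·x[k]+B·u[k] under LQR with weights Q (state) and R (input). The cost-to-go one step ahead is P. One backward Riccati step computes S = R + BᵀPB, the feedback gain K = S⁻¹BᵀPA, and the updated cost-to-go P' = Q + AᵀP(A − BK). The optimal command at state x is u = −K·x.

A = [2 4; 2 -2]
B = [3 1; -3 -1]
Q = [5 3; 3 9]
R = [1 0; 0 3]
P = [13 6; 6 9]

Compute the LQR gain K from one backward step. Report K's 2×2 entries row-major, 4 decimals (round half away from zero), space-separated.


0.2544 1.0813 0.0283 0.1201

BᵀP = [21.0000 -9.0000; 7.0000 -3.0000]
S = R + BᵀPB = [1 0; 0 3] + [90.0000 30.0000; 30.0000 10.0000] = [91.0000 30.0000; 30.0000 13.0000]
BᵀPA = [24.0000 102.0000; 8.0000 34.0000]
K = S⁻¹·BᵀPA = [0.2544 1.0813; 0.0283 0.1201]
A−BK = [1.2085 0.6360; 2.7915 1.3640]
AᵀP(A−BK) = [129.6678 65.0883; 65.0883 33.6254]
P' = Q + AᵀP(A−BK) = [134.6678 68.0883; 68.0883 42.6254]
tr(P') = 177.2933


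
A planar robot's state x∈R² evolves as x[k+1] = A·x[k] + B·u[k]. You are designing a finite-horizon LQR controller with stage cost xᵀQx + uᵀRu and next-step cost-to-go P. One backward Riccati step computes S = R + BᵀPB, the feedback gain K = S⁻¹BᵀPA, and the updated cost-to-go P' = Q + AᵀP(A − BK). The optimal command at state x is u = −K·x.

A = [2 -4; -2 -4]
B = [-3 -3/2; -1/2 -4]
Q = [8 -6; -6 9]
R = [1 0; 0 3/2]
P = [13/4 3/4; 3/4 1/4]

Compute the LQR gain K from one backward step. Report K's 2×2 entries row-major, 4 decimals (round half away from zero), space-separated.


BᵀP = [-10.1250 -2.3750; -7.8750 -2.1250]
S = R + BᵀPB = [1 0; 0 3/2] + [31.5625 24.6875; 24.6875 20.3125] = [32.5625 24.6875; 24.6875 21.8125]
BᵀPA = [-15.5000 50.0000; -11.5000 40.0000]
K = S⁻¹·BᵀPA = [-0.5376 1.0231; 0.0812 0.6759]
A−BK = [0.5091 0.0831; -1.9439 -0.7850]
AᵀP(A−BK) = [0.6015 -0.3696; -0.3696 1.8106]
P' = Q + AᵀP(A−BK) = [8.6015 -6.3696; -6.3696 10.8106]
tr(P') = 19.4120

-0.5376 1.0231 0.0812 0.6759


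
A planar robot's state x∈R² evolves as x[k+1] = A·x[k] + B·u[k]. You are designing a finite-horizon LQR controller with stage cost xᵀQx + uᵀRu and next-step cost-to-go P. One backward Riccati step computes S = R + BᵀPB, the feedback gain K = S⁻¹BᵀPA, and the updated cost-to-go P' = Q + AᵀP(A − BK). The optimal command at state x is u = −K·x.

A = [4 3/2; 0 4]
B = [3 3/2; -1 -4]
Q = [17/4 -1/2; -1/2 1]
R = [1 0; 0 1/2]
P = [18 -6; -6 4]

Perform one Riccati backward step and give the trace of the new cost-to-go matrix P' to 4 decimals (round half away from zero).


BᵀP = [60.0000 -22.0000; 51.0000 -25.0000]
S = R + BᵀPB = [1 0; 0 1/2] + [202.0000 178.0000; 178.0000 176.5000] = [203.0000 178.0000; 178.0000 177.0000]
BᵀPA = [240.0000 2.0000; 204.0000 -23.5000]
K = S⁻¹·BᵀPA = [1.4523 1.0683; -0.3080 -1.2071]
A−BK = [0.1050 0.1058; 0.2204 0.2399]
AᵀP(A−BK) = [2.2717 1.8578; 1.8578 1.9969]
P' = Q + AᵀP(A−BK) = [6.5217 1.3578; 1.3578 2.9969]
tr(P') = 9.5186

9.5186


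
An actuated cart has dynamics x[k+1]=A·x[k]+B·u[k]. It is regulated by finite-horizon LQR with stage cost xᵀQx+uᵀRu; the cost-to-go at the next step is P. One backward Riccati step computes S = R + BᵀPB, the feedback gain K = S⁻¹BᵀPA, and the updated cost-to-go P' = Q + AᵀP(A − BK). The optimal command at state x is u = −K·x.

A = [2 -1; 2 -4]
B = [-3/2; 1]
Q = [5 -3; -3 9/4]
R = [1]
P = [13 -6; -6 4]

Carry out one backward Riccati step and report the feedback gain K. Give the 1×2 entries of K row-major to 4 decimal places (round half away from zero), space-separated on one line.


-0.4785 -0.5072

BᵀP = [-25.5000 13.0000]
S = R + BᵀPB = [1] + [51.2500] = [52.2500]
BᵀPA = [-25.0000 -26.5000]
K = S⁻¹·BᵀPA = [-0.4785 -0.5072]
A−BK = [1.2823 -1.7608; 2.4785 -3.4928]
AᵀP(A−BK) = [8.0383 -10.6794; -10.6794 15.5598]
P' = Q + AᵀP(A−BK) = [13.0383 -13.6794; -13.6794 17.8098]
tr(P') = 30.8481


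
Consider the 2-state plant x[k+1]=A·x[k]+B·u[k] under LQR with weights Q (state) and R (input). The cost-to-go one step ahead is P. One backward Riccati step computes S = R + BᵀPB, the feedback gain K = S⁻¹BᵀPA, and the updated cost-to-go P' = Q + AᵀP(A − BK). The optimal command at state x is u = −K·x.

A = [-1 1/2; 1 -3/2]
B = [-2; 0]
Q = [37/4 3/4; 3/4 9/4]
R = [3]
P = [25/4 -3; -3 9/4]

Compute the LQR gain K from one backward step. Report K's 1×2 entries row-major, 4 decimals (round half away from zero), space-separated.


BᵀP = [-12.5000 6.0000]
S = R + BᵀPB = [3] + [25.0000] = [28.0000]
BᵀPA = [18.5000 -15.2500]
K = S⁻¹·BᵀPA = [0.6607 -0.5446]
A−BK = [0.3214 -0.5893; 1.0000 -1.5000]
AᵀP(A−BK) = [2.2768 -2.4241; -2.4241 2.8192]
P' = Q + AᵀP(A−BK) = [11.5268 -1.6741; -1.6741 5.0692]
tr(P') = 16.5960

0.6607 -0.5446


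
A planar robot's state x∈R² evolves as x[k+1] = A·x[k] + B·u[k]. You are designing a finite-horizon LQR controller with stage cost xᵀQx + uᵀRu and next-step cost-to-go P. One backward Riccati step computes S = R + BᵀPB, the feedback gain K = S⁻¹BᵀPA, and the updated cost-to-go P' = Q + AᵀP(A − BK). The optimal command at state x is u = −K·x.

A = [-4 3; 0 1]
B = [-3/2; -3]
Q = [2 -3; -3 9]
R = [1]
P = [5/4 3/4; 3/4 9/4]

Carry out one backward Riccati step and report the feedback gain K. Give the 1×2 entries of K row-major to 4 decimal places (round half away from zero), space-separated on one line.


0.5355 -0.6572

BᵀP = [-4.1250 -7.8750]
S = R + BᵀPB = [1] + [29.8125] = [30.8125]
BᵀPA = [16.5000 -20.2500]
K = S⁻¹·BᵀPA = [0.5355 -0.6572]
A−BK = [-3.1968 2.0142; 1.6065 -0.9716]
AᵀP(A−BK) = [11.1643 -7.1562; -7.1562 4.6917]
P' = Q + AᵀP(A−BK) = [13.1643 -10.1562; -10.1562 13.6917]
tr(P') = 26.8560


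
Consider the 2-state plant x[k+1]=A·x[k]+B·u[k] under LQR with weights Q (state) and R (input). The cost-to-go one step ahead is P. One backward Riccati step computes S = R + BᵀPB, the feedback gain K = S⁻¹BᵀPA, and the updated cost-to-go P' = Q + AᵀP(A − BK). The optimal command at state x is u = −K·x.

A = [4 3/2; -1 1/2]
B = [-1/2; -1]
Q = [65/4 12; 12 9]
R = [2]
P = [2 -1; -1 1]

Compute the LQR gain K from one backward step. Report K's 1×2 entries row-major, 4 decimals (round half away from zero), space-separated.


BᵀP = [0.0000 -0.5000]
S = R + BᵀPB = [2] + [0.5000] = [2.5000]
BᵀPA = [0.5000 -0.2500]
K = S⁻¹·BᵀPA = [0.2000 -0.1000]
A−BK = [4.1000 1.4500; -0.8000 0.4000]
AᵀP(A−BK) = [40.9000 11.0500; 11.0500 3.2250]
P' = Q + AᵀP(A−BK) = [57.1500 23.0500; 23.0500 12.2250]
tr(P') = 69.3750

0.2000 -0.1000


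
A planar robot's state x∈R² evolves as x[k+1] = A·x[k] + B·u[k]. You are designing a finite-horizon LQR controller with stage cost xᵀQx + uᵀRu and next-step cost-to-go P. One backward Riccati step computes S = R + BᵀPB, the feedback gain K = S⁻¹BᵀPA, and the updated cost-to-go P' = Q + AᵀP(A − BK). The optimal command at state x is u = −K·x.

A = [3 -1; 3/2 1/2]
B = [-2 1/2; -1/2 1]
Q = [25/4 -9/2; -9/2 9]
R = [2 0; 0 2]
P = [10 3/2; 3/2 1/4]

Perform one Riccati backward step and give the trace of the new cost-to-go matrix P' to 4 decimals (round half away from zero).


19.8386

BᵀP = [-20.7500 -3.1250; 6.5000 1.0000]
S = R + BᵀPB = [2 0; 0 2] + [43.0625 -13.5000; -13.5000 4.2500] = [45.0625 -13.5000; -13.5000 6.2500]
BᵀPA = [-66.9375 19.1875; 21.0000 -6.0000]
K = S⁻¹·BᵀPA = [-1.3569 0.3916; 0.4292 -0.1141]
A−BK = [0.0717 -0.1597; 0.3924 0.8099]
AᵀP(A−BK) = [4.2248 -1.2026; -1.2026 0.3638]
P' = Q + AᵀP(A−BK) = [10.4748 -5.7026; -5.7026 9.3638]
tr(P') = 19.8386
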